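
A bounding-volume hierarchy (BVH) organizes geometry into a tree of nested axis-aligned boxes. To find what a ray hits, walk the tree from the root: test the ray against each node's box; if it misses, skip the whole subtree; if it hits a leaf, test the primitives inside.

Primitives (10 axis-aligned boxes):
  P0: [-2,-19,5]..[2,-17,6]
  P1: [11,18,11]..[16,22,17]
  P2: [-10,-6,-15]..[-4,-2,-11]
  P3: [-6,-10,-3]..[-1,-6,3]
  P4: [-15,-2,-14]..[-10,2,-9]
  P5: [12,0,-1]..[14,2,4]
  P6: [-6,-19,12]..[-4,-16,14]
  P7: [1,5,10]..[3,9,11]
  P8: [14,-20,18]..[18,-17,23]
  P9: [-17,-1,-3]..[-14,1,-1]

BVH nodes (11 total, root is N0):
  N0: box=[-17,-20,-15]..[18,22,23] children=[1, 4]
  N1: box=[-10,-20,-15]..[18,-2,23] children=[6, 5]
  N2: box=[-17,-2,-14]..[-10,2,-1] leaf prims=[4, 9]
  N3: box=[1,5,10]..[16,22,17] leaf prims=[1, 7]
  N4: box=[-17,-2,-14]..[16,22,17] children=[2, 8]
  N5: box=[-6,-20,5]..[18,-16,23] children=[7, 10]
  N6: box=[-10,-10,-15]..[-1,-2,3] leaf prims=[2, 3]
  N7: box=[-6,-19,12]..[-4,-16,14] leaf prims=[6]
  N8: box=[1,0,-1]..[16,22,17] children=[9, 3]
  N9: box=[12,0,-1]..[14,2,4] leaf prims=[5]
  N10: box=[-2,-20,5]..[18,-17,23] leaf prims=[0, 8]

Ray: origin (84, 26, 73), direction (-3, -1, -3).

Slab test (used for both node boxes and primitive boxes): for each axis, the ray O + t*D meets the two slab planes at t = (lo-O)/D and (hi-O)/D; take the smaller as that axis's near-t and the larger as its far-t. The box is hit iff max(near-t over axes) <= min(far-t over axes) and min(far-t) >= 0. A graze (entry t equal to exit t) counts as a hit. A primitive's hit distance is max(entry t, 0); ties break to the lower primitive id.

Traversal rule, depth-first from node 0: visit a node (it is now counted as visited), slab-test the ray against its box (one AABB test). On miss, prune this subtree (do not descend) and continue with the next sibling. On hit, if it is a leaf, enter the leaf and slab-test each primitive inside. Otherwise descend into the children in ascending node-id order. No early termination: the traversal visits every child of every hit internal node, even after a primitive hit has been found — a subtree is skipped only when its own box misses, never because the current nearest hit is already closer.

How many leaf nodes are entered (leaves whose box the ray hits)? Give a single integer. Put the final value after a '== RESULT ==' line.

Walk:
N0 x:[22,101/3] y:[4,46] z:[50/3,88/3] -> hit [22,88/3], descend [1, 4]
  N1 x:[22,94/3] y:[28,46] z:[50/3,88/3] -> hit [28,88/3], descend [5, 6]
    N5 x:[22,30] y:[42,46] z:[50/3,68/3] -> miss, prune
    N6 x:[85/3,94/3] y:[28,36] z:[70/3,88/3] -> hit [85/3,88/3] leaf, test {P2@t=88/3, P3(miss)}
  N4 x:[68/3,101/3] y:[4,28] z:[56/3,29] -> hit [68/3,28], descend [2, 8]
    N2 x:[94/3,101/3] y:[24,28] z:[74/3,29] -> miss, prune
    N8 x:[68/3,83/3] y:[4,26] z:[56/3,74/3] -> hit [68/3,74/3], descend [3, 9]
      N3 x:[68/3,83/3] y:[4,21] z:[56/3,21] -> miss, prune
      N9 x:[70/3,24] y:[24,26] z:[23,74/3] -> hit [24,24] leaf, test {P5@t=24}

order=[0, 1, 5, 6, 4, 2, 8, 3, 9]  |boxes|=9  |leaves|=2  hit=P5

== RESULT ==
2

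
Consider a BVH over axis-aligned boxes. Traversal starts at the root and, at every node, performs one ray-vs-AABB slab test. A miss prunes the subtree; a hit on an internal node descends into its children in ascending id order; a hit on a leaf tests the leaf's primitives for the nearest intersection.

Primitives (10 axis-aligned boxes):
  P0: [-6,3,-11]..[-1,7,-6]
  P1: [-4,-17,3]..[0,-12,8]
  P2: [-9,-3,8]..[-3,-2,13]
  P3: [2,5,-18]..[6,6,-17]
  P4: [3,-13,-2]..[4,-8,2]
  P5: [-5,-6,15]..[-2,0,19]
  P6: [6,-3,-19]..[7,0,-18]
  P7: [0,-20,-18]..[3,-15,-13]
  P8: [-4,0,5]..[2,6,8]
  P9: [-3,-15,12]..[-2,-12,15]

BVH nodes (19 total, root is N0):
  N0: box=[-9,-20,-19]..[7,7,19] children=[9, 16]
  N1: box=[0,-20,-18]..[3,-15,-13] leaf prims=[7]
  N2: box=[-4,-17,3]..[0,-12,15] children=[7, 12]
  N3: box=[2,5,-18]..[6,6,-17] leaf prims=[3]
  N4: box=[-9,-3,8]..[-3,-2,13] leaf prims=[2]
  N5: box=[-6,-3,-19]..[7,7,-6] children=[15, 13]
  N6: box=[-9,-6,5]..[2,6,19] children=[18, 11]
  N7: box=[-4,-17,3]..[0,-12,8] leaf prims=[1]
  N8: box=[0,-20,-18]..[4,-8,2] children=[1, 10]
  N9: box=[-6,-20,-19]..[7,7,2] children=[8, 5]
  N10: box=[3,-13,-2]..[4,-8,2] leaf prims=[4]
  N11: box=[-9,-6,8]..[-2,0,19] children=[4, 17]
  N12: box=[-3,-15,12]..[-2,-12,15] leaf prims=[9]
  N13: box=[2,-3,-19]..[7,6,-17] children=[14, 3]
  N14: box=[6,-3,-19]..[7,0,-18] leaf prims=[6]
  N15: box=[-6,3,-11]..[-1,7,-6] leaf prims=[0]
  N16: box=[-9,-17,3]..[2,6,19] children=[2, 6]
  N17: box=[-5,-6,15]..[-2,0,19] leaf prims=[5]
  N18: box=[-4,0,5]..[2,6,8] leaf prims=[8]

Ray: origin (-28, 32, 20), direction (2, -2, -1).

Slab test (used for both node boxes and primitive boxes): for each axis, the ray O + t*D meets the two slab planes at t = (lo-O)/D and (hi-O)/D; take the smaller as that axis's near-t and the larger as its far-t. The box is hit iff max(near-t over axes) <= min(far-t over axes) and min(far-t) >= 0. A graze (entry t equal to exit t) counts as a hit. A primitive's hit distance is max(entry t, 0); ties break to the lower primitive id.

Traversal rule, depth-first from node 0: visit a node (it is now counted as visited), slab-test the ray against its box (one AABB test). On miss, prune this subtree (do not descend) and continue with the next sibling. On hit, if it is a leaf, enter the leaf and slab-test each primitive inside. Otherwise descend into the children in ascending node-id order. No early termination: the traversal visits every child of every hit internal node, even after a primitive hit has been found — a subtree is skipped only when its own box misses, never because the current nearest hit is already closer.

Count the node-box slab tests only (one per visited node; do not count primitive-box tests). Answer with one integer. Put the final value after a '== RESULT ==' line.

Traverse from the root:
N0 x:[19/2,35/2] y:[25/2,26] z:[1,39] -> hit [25/2,35/2], descend [9, 16]
  N9 x:[11,35/2] y:[25/2,26] z:[18,39] -> miss, prune
  N16 x:[19/2,15] y:[13,49/2] z:[1,17] -> hit [13,15], descend [2, 6]
    N2 x:[12,14] y:[22,49/2] z:[5,17] -> miss, prune
    N6 x:[19/2,15] y:[13,19] z:[1,15] -> hit [13,15], descend [11, 18]
      N11 x:[19/2,13] y:[16,19] z:[1,12] -> miss, prune
      N18 x:[12,15] y:[13,16] z:[12,15] -> hit [13,15] leaf, test {P8@t=13}

order=[0, 9, 16, 2, 6, 11, 18]  |boxes|=7  |leaves|=1  hit=P8

== RESULT ==
7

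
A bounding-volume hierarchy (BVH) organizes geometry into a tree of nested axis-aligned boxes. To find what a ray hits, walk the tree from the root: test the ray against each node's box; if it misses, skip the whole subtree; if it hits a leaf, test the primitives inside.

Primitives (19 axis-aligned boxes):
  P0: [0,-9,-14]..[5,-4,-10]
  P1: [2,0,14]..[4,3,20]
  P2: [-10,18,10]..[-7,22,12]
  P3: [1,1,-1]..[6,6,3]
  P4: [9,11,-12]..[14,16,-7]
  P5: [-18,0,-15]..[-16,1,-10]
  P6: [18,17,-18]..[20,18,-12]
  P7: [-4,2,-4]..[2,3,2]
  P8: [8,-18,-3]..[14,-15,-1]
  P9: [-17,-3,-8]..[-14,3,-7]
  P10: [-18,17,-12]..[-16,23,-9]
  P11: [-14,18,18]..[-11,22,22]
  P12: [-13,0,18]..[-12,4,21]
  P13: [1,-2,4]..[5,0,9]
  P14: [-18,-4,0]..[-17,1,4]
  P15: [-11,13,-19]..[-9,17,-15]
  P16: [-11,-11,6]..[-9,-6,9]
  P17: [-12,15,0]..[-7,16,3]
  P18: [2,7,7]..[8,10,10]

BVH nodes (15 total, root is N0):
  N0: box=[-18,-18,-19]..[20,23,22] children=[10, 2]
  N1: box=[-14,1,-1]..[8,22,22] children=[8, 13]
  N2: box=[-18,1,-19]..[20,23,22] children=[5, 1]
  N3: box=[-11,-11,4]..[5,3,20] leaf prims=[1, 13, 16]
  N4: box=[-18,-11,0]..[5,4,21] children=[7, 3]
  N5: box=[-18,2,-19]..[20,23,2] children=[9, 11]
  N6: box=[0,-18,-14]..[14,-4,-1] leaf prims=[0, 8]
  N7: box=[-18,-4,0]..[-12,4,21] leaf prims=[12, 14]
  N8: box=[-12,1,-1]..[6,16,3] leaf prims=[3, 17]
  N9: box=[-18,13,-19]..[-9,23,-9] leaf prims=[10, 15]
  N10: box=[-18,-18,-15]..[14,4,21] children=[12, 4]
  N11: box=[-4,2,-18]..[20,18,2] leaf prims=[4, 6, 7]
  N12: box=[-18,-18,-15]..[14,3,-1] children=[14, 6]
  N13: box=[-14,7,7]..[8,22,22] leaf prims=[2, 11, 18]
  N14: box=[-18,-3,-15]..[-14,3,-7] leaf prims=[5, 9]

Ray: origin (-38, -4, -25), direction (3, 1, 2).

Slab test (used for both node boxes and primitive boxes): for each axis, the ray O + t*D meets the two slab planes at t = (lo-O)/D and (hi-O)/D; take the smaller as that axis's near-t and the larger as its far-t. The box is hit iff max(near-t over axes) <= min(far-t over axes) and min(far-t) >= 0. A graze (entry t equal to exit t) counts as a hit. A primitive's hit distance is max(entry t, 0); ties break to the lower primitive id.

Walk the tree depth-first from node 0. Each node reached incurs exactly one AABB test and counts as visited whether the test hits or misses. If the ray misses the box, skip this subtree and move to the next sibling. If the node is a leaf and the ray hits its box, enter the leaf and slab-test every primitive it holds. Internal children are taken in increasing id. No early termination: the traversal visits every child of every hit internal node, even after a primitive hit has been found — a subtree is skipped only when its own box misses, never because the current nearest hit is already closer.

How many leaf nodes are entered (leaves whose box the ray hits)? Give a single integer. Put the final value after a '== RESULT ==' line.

Walk:
N0 x:[20/3,58/3] y:[-14,27] z:[3,47/2] -> hit [20/3,58/3], descend [2, 10]
  N2 x:[20/3,58/3] y:[5,27] z:[3,47/2] -> hit [20/3,58/3], descend [1, 5]
    N1 x:[8,46/3] y:[5,26] z:[12,47/2] -> hit [12,46/3], descend [8, 13]
      N8 x:[26/3,44/3] y:[5,20] z:[12,14] -> hit [12,14] leaf, test {P3(miss), P17(miss)}
      N13 x:[8,46/3] y:[11,26] z:[16,47/2] -> miss, prune
    N5 x:[20/3,58/3] y:[6,27] z:[3,27/2] -> hit [20/3,27/2], descend [9, 11]
      N9 x:[20/3,29/3] y:[17,27] z:[3,8] -> miss, prune
      N11 x:[34/3,58/3] y:[6,22] z:[7/2,27/2] -> hit [34/3,27/2] leaf, test {P4(miss), P6(miss), P7(miss)}
  N10 x:[20/3,52/3] y:[-14,8] z:[5,23] -> hit [20/3,8], descend [4, 12]
    N4 x:[20/3,43/3] y:[-7,8] z:[25/2,23] -> miss, prune
    N12 x:[20/3,52/3] y:[-14,7] z:[5,12] -> hit [20/3,7], descend [6, 14]
      N6 x:[38/3,52/3] y:[-14,0] z:[11/2,12] -> miss, prune
      N14 x:[20/3,8] y:[1,7] z:[5,9] -> hit [20/3,7] leaf, test {P5(miss), P9(miss)}

Summary -> nodes [0, 2, 1, 8, 13, 5, 9, 11, 10, 4, 12, 6, 14]; box-tests=13; leaf-entries=3; first=miss

== RESULT ==
3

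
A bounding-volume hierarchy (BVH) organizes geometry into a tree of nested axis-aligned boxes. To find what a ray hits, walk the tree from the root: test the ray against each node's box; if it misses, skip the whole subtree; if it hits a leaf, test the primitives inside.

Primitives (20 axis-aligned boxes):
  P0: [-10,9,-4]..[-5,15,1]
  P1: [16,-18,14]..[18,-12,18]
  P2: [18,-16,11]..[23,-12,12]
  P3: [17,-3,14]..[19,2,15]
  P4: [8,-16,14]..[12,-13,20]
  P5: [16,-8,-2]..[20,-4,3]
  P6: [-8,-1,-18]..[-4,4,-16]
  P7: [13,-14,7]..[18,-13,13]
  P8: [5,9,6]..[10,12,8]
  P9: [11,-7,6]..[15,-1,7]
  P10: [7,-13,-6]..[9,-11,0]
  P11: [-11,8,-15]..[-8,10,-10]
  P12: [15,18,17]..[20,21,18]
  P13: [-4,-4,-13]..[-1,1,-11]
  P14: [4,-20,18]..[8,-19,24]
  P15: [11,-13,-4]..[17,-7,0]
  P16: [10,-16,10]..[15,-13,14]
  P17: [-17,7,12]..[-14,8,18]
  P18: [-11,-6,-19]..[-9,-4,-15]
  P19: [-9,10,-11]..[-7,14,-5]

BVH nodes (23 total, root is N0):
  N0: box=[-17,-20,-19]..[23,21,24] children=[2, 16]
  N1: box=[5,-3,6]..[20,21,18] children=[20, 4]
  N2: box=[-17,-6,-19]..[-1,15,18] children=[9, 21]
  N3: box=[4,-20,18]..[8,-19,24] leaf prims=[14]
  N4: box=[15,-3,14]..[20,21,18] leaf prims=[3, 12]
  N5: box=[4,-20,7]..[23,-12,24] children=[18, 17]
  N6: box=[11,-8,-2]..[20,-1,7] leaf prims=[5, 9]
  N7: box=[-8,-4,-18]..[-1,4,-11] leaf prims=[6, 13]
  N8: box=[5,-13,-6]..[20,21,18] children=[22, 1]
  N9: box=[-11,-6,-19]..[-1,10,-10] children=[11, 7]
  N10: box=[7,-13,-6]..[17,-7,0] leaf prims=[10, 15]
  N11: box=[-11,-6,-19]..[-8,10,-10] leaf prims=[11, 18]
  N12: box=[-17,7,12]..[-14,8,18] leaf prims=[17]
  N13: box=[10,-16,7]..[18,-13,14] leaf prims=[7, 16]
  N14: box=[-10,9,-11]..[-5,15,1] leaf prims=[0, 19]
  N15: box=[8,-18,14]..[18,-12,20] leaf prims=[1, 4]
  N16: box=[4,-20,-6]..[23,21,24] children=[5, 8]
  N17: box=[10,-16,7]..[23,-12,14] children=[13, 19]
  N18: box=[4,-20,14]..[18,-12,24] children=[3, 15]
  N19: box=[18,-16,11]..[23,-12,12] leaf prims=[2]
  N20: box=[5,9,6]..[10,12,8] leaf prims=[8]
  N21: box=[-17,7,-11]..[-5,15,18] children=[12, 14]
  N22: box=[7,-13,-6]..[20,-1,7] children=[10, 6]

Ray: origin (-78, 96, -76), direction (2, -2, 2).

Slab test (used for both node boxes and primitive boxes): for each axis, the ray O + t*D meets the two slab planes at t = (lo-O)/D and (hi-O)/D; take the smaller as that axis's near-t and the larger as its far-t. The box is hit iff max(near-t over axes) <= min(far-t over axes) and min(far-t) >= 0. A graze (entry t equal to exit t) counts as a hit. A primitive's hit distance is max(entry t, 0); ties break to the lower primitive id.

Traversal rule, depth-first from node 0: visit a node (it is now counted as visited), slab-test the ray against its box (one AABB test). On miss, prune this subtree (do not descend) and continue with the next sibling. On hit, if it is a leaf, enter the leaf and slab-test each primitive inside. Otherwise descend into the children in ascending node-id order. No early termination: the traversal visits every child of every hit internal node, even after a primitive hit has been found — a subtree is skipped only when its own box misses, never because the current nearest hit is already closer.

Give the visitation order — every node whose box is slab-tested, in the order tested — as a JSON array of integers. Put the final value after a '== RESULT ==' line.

Traverse from the root:
N0 x:[61/2,101/2] y:[75/2,58] z:[57/2,50] -> hit [75/2,50], descend [2, 16]
  N2 x:[61/2,77/2] y:[81/2,51] z:[57/2,47] -> miss, prune
  N16 x:[41,101/2] y:[75/2,58] z:[35,50] -> hit [41,50], descend [5, 8]
    N5 x:[41,101/2] y:[54,58] z:[83/2,50] -> miss, prune
    N8 x:[83/2,49] y:[75/2,109/2] z:[35,47] -> hit [83/2,47], descend [1, 22]
      N1 x:[83/2,49] y:[75/2,99/2] z:[41,47] -> hit [83/2,47], descend [4, 20]
        N4 x:[93/2,49] y:[75/2,99/2] z:[45,47] -> hit [93/2,47] leaf, test {P3(miss), P12(miss)}
        N20 x:[83/2,44] y:[42,87/2] z:[41,42] -> hit [42,42] leaf, test {P8@t=42}
      N22 x:[85/2,49] y:[97/2,109/2] z:[35,83/2] -> miss, prune

9 AABB tests over nodes [0, 2, 16, 5, 8, 1, 4, 20, 22]; 2 leaves entered; closest P8.

== RESULT ==
[0, 2, 16, 5, 8, 1, 4, 20, 22]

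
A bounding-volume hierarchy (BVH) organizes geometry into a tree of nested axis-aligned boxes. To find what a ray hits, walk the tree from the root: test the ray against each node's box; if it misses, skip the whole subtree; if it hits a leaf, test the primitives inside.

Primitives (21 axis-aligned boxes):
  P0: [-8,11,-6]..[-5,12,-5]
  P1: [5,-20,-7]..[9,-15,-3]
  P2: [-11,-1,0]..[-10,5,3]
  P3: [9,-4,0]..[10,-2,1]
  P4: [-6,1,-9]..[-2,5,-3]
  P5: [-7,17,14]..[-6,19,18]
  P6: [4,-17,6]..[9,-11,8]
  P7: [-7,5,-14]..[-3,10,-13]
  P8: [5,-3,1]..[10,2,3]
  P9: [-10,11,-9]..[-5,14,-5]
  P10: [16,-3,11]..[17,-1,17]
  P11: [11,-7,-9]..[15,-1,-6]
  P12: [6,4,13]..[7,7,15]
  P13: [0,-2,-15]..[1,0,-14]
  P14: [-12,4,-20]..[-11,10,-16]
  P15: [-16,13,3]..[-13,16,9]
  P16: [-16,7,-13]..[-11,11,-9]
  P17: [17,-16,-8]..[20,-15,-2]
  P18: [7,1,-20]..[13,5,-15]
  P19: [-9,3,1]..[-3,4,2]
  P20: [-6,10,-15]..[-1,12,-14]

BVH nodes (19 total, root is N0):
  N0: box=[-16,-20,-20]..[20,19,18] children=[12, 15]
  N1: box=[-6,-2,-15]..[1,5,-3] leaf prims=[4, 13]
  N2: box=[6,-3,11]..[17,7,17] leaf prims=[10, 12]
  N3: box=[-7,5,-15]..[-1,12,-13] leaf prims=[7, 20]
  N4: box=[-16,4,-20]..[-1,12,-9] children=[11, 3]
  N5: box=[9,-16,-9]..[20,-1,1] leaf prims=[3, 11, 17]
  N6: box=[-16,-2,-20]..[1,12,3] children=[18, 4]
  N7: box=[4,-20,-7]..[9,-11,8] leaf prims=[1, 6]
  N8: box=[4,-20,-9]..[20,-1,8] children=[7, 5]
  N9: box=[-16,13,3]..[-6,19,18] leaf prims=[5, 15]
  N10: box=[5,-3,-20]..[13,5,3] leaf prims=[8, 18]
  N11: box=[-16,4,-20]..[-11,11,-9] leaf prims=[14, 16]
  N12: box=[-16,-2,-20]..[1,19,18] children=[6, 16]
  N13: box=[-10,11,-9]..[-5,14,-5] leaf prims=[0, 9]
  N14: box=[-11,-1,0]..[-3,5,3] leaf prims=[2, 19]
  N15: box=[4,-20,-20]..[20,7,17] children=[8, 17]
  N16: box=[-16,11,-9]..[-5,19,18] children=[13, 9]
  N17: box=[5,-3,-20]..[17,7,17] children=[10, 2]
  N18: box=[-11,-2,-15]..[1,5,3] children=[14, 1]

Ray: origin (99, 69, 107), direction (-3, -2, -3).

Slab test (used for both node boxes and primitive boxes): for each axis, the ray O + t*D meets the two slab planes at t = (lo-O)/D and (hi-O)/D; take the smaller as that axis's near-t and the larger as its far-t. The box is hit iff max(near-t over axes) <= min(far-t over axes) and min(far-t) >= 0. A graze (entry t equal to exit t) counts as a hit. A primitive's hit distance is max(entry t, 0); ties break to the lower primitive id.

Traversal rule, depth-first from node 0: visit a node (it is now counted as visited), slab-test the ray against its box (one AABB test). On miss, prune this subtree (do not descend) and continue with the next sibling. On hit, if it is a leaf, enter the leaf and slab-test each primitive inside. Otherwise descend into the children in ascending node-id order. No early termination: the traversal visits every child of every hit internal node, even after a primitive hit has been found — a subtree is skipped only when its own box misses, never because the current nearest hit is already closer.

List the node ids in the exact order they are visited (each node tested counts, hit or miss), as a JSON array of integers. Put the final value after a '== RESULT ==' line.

Traverse from the root:
N0 x:[79/3,115/3] y:[25,89/2] z:[89/3,127/3] -> hit [89/3,115/3], descend [12, 15]
  N12 x:[98/3,115/3] y:[25,71/2] z:[89/3,127/3] -> hit [98/3,71/2], descend [6, 16]
    N6 x:[98/3,115/3] y:[57/2,71/2] z:[104/3,127/3] -> hit [104/3,71/2], descend [4, 18]
      N4 x:[100/3,115/3] y:[57/2,65/2] z:[116/3,127/3] -> miss, prune
      N18 x:[98/3,110/3] y:[32,71/2] z:[104/3,122/3] -> hit [104/3,71/2], descend [1, 14]
        N1 x:[98/3,35] y:[32,71/2] z:[110/3,122/3] -> miss, prune
        N14 x:[34,110/3] y:[32,35] z:[104/3,107/3] -> hit [104/3,35] leaf, test {P2(miss), P19(miss)}
    N16 x:[104/3,115/3] y:[25,29] z:[89/3,116/3] -> miss, prune
  N15 x:[79/3,95/3] y:[31,89/2] z:[30,127/3] -> hit [31,95/3], descend [8, 17]
    N8 x:[79/3,95/3] y:[35,89/2] z:[33,116/3] -> miss, prune
    N17 x:[82/3,94/3] y:[31,36] z:[30,127/3] -> hit [31,94/3], descend [2, 10]
      N2 x:[82/3,31] y:[31,36] z:[30,32] -> hit [31,31] leaf, test {P10(miss), P12@t=31}
      N10 x:[86/3,94/3] y:[32,36] z:[104/3,127/3] -> miss, prune

Summary -> nodes [0, 12, 6, 4, 18, 1, 14, 16, 15, 8, 17, 2, 10]; box-tests=13; leaf-entries=2; first=P12

== RESULT ==
[0, 12, 6, 4, 18, 1, 14, 16, 15, 8, 17, 2, 10]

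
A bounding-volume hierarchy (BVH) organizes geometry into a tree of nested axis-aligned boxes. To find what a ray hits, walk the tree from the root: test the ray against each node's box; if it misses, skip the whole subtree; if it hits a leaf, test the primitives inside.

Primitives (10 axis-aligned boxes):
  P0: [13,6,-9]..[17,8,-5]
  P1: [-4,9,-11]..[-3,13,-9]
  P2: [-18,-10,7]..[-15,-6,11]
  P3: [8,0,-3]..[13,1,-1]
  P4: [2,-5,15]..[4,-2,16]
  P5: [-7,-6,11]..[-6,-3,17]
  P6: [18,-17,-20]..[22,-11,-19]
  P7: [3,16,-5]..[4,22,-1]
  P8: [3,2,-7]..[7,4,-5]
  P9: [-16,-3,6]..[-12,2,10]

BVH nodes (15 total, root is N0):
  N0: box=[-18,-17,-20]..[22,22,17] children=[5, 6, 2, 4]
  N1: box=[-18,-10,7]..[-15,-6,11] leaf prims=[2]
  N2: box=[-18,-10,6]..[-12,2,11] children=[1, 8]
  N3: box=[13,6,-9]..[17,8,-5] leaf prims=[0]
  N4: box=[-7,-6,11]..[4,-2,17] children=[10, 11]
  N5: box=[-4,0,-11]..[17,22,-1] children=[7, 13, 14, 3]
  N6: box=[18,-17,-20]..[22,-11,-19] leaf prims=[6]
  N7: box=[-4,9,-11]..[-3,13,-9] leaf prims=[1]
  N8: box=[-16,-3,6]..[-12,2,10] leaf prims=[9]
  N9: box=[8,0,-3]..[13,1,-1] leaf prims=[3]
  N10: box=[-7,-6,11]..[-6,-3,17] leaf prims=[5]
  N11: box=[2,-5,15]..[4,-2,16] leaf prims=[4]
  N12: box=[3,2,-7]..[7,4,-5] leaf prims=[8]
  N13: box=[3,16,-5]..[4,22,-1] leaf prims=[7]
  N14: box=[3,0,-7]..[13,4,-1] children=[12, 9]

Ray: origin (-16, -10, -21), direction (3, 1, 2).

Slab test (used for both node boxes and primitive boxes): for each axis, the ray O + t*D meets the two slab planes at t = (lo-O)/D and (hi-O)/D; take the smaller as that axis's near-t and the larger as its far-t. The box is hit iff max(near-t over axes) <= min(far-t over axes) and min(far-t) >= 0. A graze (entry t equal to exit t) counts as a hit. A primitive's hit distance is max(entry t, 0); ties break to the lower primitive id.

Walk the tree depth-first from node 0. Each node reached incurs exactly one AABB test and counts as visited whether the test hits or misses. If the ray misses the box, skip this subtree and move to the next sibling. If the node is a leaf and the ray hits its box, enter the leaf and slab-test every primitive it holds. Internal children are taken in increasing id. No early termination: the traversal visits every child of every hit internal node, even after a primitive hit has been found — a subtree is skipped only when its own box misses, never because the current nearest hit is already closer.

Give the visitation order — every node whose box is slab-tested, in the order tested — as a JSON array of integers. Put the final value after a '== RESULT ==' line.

Walk:
N0 x:[-2/3,38/3] y:[-7,32] z:[1/2,19] -> hit [1/2,38/3], descend [2, 4, 5, 6]
  N2 x:[-2/3,4/3] y:[0,12] z:[27/2,16] -> miss, prune
  N4 x:[3,20/3] y:[4,8] z:[16,19] -> miss, prune
  N5 x:[4,11] y:[10,32] z:[5,10] -> hit [10,10], descend [3, 7, 13, 14]
    N3 x:[29/3,11] y:[16,18] z:[6,8] -> miss, prune
    N7 x:[4,13/3] y:[19,23] z:[5,6] -> miss, prune
    N13 x:[19/3,20/3] y:[26,32] z:[8,10] -> miss, prune
    N14 x:[19/3,29/3] y:[10,14] z:[7,10] -> miss, prune
  N6 x:[34/3,38/3] y:[-7,-1] z:[1/2,1] -> miss, prune

Visited [0, 2, 4, 5, 3, 7, 13, 14, 6]. Tests: 9 box, 0 leaf. Nearest: miss.

== RESULT ==
[0, 2, 4, 5, 3, 7, 13, 14, 6]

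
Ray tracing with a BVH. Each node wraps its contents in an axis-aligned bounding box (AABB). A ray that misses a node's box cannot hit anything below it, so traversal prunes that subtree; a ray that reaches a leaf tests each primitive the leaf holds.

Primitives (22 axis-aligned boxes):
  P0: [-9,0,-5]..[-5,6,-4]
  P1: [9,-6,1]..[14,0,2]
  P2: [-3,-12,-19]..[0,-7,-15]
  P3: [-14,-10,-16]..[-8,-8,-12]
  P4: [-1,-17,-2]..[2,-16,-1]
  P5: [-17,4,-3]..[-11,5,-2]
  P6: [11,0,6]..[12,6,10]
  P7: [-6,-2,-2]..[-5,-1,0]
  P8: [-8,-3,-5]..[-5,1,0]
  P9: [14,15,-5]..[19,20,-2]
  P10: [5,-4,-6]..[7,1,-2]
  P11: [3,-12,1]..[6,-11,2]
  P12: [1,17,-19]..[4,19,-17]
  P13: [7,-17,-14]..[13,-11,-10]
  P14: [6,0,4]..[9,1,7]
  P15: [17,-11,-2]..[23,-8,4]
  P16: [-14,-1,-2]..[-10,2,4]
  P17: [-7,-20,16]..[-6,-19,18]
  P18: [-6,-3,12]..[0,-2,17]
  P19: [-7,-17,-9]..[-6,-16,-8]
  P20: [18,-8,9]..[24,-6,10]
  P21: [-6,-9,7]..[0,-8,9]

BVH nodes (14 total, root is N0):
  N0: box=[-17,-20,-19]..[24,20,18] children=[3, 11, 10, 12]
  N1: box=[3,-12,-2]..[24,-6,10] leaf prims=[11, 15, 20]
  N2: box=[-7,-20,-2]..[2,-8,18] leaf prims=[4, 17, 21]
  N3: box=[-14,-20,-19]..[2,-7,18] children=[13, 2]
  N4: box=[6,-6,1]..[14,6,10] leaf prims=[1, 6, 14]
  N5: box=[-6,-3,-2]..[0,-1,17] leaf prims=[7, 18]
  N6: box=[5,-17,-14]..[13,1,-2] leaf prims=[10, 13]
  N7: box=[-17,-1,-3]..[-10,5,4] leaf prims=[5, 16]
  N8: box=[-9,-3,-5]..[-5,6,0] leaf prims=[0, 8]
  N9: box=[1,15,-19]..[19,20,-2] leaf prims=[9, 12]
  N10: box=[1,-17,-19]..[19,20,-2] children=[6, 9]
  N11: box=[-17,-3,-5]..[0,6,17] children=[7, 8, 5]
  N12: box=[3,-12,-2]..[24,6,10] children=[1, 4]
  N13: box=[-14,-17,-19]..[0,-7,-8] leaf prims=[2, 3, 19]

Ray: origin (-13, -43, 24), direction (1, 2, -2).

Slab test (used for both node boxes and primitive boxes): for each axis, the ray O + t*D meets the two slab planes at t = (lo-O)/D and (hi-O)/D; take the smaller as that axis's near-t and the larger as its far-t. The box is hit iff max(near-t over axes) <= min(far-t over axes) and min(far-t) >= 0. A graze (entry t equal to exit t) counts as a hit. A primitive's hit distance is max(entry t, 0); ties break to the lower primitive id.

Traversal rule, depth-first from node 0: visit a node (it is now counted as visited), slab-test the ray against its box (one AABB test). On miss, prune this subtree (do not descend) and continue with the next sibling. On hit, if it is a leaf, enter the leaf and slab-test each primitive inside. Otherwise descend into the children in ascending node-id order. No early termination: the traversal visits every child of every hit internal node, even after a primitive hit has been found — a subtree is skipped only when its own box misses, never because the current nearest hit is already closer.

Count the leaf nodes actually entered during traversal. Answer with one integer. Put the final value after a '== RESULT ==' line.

Traverse from the root:
N0 x:[-4,37] y:[23/2,63/2] z:[3,43/2] -> hit [23/2,43/2], descend [3, 10, 11, 12]
  N3 x:[-1,15] y:[23/2,18] z:[3,43/2] -> hit [23/2,15], descend [2, 13]
    N2 x:[6,15] y:[23/2,35/2] z:[3,13] -> hit [23/2,13] leaf, test {P4@t=13, P17(miss), P21(miss)}
    N13 x:[-1,13] y:[13,18] z:[16,43/2] -> miss, prune
  N10 x:[14,32] y:[13,63/2] z:[13,43/2] -> hit [14,43/2], descend [6, 9]
    N6 x:[18,26] y:[13,22] z:[13,19] -> hit [18,19] leaf, test {P10(miss), P13(miss)}
    N9 x:[14,32] y:[29,63/2] z:[13,43/2] -> miss, prune
  N11 x:[-4,13] y:[20,49/2] z:[7/2,29/2] -> miss, prune
  N12 x:[16,37] y:[31/2,49/2] z:[7,13] -> miss, prune

9 AABB tests over nodes [0, 3, 2, 13, 10, 6, 9, 11, 12]; 2 leaves entered; closest P4.

== RESULT ==
2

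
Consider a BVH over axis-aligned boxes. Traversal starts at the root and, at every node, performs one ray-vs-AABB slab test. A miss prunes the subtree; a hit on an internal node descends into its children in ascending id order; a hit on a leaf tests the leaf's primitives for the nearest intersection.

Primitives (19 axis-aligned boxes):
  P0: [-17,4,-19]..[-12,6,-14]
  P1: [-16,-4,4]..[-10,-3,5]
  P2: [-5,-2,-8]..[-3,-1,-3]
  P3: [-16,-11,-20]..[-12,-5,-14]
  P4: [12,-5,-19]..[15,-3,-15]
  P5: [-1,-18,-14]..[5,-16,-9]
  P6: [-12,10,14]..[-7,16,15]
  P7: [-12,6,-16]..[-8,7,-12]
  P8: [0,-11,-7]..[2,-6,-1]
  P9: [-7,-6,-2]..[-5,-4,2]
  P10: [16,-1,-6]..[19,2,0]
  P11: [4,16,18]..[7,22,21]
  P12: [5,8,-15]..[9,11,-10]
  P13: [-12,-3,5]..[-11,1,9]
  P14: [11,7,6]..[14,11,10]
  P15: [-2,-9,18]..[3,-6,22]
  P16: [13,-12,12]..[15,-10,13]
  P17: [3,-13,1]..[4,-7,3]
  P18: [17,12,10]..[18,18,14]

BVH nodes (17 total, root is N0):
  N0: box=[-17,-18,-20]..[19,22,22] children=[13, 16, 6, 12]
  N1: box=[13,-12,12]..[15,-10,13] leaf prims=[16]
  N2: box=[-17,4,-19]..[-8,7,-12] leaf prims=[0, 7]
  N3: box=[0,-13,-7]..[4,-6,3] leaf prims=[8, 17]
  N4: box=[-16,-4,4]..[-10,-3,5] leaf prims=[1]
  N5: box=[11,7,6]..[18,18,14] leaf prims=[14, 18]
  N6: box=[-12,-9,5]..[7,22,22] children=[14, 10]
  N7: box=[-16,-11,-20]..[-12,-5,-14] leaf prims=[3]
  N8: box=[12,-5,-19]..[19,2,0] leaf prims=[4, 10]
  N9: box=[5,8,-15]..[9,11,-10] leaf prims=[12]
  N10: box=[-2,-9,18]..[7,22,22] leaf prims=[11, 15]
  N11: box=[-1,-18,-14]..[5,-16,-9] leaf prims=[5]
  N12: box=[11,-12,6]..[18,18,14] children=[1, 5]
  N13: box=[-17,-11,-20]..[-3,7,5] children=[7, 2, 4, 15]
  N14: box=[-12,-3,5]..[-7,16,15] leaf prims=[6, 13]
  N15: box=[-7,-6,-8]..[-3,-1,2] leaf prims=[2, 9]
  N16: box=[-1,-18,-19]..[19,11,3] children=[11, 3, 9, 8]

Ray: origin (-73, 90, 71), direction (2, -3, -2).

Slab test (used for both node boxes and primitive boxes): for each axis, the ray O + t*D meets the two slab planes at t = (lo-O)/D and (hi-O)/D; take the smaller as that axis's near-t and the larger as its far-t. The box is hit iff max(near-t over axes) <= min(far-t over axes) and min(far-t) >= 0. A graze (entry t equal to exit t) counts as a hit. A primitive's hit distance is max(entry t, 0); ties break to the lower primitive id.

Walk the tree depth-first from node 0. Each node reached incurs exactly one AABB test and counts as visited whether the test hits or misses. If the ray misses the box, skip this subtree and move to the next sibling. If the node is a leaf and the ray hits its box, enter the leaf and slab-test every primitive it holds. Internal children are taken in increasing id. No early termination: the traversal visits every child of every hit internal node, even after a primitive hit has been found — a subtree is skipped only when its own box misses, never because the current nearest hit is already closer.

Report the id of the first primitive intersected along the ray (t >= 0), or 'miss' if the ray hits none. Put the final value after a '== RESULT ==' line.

Traverse from the root:
N0 x:[28,46] y:[68/3,36] z:[49/2,91/2] -> hit [28,36], descend [6, 12, 13, 16]
  N6 x:[61/2,40] y:[68/3,33] z:[49/2,33] -> hit [61/2,33], descend [10, 14]
    N10 x:[71/2,40] y:[68/3,33] z:[49/2,53/2] -> miss, prune
    N14 x:[61/2,33] y:[74/3,31] z:[28,33] -> hit [61/2,31] leaf, test {P6(miss), P13@t=31}
  N12 x:[42,91/2] y:[24,34] z:[57/2,65/2] -> miss, prune
  N13 x:[28,35] y:[83/3,101/3] z:[33,91/2] -> hit [33,101/3], descend [2, 4, 7, 15]
    N2 x:[28,65/2] y:[83/3,86/3] z:[83/2,45] -> miss, prune
    N4 x:[57/2,63/2] y:[31,94/3] z:[33,67/2] -> miss, prune
    N7 x:[57/2,61/2] y:[95/3,101/3] z:[85/2,91/2] -> miss, prune
    N15 x:[33,35] y:[91/3,32] z:[69/2,79/2] -> miss, prune
  N16 x:[36,46] y:[79/3,36] z:[34,45] -> hit [36,36], descend [3, 8, 9, 11]
    N3 x:[73/2,77/2] y:[32,103/3] z:[34,39] -> miss, prune
    N8 x:[85/2,46] y:[88/3,95/3] z:[71/2,45] -> miss, prune
    N9 x:[39,41] y:[79/3,82/3] z:[81/2,43] -> miss, prune
    N11 x:[36,39] y:[106/3,36] z:[40,85/2] -> miss, prune

Visited [0, 6, 10, 14, 12, 13, 2, 4, 7, 15, 16, 3, 8, 9, 11]. Tests: 15 box, 1 leaf. Nearest: P13.

== RESULT ==
13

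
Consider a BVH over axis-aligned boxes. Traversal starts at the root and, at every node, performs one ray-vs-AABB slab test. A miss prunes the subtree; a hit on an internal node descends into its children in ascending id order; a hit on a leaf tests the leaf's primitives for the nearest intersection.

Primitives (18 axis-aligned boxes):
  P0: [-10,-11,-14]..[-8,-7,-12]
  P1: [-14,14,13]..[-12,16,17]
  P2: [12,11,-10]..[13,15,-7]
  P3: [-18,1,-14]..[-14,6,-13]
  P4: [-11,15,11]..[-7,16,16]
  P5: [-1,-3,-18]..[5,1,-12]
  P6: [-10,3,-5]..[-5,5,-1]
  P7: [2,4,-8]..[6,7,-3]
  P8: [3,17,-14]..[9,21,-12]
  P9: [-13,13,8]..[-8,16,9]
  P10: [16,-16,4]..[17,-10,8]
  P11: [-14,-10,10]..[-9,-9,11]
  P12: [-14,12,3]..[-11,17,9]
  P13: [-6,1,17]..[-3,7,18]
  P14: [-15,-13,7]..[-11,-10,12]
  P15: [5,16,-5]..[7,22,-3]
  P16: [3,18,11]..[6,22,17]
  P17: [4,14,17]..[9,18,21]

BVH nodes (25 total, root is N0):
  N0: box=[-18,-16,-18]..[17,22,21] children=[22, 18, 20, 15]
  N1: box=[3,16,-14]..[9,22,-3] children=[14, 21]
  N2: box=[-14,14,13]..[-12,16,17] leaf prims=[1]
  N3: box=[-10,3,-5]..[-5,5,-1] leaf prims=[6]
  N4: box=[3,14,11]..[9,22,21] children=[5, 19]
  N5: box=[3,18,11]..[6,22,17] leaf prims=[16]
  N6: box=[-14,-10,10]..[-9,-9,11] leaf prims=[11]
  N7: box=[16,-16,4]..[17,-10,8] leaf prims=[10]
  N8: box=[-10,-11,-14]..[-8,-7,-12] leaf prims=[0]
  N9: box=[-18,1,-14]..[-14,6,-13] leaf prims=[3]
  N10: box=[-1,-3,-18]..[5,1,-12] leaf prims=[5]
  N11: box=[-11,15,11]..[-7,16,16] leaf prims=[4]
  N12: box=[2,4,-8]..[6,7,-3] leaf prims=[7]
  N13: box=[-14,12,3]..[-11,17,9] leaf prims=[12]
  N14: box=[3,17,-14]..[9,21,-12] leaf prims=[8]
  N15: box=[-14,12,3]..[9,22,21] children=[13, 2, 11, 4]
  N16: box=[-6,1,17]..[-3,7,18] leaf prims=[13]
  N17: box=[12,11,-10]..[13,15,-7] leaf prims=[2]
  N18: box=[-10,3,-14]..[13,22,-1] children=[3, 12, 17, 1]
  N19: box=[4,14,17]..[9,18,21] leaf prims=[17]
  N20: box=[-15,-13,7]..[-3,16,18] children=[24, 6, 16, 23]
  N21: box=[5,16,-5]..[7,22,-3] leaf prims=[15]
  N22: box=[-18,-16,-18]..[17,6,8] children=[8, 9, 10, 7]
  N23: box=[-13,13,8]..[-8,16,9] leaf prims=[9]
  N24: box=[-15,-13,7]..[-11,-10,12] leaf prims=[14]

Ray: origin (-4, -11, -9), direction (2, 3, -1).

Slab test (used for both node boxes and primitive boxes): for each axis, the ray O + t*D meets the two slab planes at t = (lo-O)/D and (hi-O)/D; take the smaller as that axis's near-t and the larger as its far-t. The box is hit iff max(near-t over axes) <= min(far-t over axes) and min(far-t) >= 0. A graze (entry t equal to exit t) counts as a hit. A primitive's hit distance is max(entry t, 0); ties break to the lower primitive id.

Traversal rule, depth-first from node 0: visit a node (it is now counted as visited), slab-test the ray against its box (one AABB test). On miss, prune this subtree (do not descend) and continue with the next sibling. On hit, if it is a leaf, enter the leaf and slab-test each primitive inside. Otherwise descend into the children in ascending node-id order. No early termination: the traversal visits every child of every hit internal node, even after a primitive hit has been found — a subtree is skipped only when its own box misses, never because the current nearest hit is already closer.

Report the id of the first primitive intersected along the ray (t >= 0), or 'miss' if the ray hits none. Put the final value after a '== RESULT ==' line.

Trace the traversal:
N0 x:[-7,21/2] y:[-5/3,11] z:[-30,9] -> hit [-5/3,9], descend [15, 18, 20, 22]
  N15 x:[-5,13/2] y:[23/3,11] z:[-30,-12] -> miss, prune
  N18 x:[-3,17/2] y:[14/3,11] z:[-8,5] -> hit [14/3,5], descend [1, 3, 12, 17]
    N1 x:[7/2,13/2] y:[9,11] z:[-6,5] -> miss, prune
    N3 x:[-3,-1/2] y:[14/3,16/3] z:[-8,-4] -> miss, prune
    N12 x:[3,5] y:[5,6] z:[-6,-1] -> miss, prune
    N17 x:[8,17/2] y:[22/3,26/3] z:[-2,1] -> miss, prune
  N20 x:[-11/2,1/2] y:[-2/3,9] z:[-27,-16] -> miss, prune
  N22 x:[-7,21/2] y:[-5/3,17/3] z:[-17,9] -> hit [-5/3,17/3], descend [7, 8, 9, 10]
    N7 x:[10,21/2] y:[-5/3,1/3] z:[-17,-13] -> miss, prune
    N8 x:[-3,-2] y:[0,4/3] z:[3,5] -> miss, prune
    N9 x:[-7,-5] y:[4,17/3] z:[4,5] -> miss, prune
    N10 x:[3/2,9/2] y:[8/3,4] z:[3,9] -> hit [3,4] leaf, test {P5@t=3}

13 AABB tests over nodes [0, 15, 18, 1, 3, 12, 17, 20, 22, 7, 8, 9, 10]; 1 leaf entered; closest P5.

== RESULT ==
5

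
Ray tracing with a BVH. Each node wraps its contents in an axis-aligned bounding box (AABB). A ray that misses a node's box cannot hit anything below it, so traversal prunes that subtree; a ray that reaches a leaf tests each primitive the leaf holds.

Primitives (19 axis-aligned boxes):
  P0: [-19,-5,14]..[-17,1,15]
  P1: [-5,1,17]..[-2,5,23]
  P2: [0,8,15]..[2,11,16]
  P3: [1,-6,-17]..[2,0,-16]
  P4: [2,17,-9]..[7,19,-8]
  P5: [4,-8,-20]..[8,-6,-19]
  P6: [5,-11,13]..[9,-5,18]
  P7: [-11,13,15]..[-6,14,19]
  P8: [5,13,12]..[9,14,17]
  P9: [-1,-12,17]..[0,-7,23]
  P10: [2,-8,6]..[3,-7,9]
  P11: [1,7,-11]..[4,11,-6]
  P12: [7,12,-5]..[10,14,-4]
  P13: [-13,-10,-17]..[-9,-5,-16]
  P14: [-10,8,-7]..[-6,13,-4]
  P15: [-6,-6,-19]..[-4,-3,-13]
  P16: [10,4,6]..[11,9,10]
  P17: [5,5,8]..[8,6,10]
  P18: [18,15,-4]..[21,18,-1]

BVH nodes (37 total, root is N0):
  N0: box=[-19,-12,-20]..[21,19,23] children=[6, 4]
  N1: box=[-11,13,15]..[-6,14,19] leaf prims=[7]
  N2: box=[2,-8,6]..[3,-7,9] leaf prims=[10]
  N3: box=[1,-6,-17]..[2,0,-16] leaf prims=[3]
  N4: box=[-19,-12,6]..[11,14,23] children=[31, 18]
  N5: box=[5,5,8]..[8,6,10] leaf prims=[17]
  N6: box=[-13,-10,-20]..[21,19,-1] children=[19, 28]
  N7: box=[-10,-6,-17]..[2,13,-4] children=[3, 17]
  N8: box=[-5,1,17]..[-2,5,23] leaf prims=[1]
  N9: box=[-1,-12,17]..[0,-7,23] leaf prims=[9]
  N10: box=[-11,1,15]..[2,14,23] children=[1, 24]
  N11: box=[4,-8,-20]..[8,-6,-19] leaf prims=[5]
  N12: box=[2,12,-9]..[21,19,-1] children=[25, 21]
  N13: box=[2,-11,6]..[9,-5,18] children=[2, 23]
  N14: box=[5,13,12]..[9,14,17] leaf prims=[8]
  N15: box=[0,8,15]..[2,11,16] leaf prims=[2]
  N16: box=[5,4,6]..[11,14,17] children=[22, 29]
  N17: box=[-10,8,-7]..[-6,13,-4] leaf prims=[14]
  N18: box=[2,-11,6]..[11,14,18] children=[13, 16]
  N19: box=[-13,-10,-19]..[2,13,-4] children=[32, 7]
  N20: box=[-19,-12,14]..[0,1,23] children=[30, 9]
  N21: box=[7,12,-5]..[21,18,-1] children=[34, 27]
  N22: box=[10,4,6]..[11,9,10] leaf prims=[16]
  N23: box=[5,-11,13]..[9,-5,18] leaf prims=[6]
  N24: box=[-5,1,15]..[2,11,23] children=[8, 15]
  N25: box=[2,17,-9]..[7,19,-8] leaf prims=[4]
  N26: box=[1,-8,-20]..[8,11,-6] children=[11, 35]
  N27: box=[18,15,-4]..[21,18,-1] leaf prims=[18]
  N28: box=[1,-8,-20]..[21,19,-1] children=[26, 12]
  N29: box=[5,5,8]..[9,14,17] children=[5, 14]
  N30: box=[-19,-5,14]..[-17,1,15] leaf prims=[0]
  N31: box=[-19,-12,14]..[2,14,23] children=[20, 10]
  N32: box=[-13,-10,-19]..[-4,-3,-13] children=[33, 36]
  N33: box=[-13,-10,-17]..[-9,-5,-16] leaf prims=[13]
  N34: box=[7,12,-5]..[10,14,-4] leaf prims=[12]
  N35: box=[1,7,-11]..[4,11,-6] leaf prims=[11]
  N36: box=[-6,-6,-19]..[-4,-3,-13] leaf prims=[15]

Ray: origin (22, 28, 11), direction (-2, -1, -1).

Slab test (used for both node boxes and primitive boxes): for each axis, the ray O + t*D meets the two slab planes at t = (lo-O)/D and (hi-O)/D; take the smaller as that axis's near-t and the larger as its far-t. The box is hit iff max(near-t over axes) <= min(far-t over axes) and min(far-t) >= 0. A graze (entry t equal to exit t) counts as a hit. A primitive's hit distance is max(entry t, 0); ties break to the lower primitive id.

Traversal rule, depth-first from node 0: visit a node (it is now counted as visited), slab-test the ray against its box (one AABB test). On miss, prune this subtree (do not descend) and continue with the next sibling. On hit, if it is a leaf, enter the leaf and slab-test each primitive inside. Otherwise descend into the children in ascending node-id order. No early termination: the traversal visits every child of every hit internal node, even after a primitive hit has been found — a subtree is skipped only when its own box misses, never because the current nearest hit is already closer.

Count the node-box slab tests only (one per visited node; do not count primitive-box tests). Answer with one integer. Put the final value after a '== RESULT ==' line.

Trace the traversal:
N0 x:[1/2,41/2] y:[9,40] z:[-12,31] -> hit [9,41/2], descend [4, 6]
  N4 x:[11/2,41/2] y:[14,40] z:[-12,5] -> miss, prune
  N6 x:[1/2,35/2] y:[9,38] z:[12,31] -> hit [12,35/2], descend [19, 28]
    N19 x:[10,35/2] y:[15,38] z:[15,30] -> hit [15,35/2], descend [7, 32]
      N7 x:[10,16] y:[15,34] z:[15,28] -> hit [15,16], descend [3, 17]
        N3 x:[10,21/2] y:[28,34] z:[27,28] -> miss, prune
        N17 x:[14,16] y:[15,20] z:[15,18] -> hit [15,16] leaf, test {P14@t=15}
      N32 x:[13,35/2] y:[31,38] z:[24,30] -> miss, prune
    N28 x:[1/2,21/2] y:[9,36] z:[12,31] -> miss, prune

order=[0, 4, 6, 19, 7, 3, 17, 32, 28]  |boxes|=9  |leaves|=1  hit=P14

== RESULT ==
9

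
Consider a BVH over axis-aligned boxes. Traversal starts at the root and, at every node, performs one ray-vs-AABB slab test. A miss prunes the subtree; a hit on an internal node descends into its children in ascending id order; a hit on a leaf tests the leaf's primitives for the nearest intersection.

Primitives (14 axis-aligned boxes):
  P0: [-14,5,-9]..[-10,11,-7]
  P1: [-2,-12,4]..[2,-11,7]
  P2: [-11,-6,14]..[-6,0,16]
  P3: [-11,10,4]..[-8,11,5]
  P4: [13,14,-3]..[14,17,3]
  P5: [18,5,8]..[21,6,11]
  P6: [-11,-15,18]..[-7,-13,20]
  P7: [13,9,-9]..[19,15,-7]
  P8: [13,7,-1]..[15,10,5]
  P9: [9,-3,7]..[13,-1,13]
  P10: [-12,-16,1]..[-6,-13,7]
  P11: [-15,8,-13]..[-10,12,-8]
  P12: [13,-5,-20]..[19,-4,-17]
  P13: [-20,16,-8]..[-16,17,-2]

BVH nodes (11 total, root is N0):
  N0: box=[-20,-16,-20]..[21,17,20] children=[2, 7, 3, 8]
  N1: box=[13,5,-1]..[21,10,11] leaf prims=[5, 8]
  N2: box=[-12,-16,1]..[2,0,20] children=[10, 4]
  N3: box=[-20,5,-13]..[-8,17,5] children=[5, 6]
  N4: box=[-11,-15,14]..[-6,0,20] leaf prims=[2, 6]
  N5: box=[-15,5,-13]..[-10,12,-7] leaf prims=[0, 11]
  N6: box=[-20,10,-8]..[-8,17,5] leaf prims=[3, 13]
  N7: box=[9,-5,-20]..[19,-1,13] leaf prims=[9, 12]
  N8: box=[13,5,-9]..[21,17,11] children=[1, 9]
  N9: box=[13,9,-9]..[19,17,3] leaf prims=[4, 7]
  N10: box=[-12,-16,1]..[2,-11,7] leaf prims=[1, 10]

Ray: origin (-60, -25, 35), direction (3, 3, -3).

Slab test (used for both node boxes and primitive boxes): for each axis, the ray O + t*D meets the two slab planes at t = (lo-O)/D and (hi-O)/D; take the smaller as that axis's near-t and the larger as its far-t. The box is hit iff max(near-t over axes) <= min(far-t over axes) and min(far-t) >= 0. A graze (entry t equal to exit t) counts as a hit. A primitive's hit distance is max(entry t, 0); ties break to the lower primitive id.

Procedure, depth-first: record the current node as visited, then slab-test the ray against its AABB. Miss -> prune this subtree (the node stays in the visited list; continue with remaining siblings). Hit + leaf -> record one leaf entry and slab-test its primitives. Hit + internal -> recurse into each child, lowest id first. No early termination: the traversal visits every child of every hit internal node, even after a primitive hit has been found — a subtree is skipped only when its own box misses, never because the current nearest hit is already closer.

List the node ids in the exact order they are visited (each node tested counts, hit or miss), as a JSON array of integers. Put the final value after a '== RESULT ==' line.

Trace the traversal:
N0 x:[40/3,27] y:[3,14] z:[5,55/3] -> hit [40/3,14], descend [2, 3, 7, 8]
  N2 x:[16,62/3] y:[3,25/3] z:[5,34/3] -> miss, prune
  N3 x:[40/3,52/3] y:[10,14] z:[10,16] -> hit [40/3,14], descend [5, 6]
    N5 x:[15,50/3] y:[10,37/3] z:[14,16] -> miss, prune
    N6 x:[40/3,52/3] y:[35/3,14] z:[10,43/3] -> hit [40/3,14] leaf, test {P3(miss), P13@t=41/3}
  N7 x:[23,79/3] y:[20/3,8] z:[22/3,55/3] -> miss, prune
  N8 x:[73/3,27] y:[10,14] z:[8,44/3] -> miss, prune

Summary -> nodes [0, 2, 3, 5, 6, 7, 8]; box-tests=7; leaf-entries=1; first=P13

== RESULT ==
[0, 2, 3, 5, 6, 7, 8]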